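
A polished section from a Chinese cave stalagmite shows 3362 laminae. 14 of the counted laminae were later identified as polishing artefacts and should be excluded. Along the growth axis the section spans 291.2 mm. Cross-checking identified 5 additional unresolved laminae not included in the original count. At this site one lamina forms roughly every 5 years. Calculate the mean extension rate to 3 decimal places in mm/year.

0.017 mm/year

Correcting the raw count gives 3362 − 14 + 5 = 3353 true laminae.
3353 laminae at 5 years each span 3353 × 5 = 16765 years.
Extension rate ≈ 291.2 / 16765 = 0.017 mm/year.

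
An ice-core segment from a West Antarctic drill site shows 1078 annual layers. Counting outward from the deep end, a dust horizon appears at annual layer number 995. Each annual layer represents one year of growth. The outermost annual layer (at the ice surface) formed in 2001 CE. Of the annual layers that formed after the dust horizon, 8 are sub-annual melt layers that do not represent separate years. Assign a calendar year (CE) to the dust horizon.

1926 CE

1078 − 995 = 83 annual layers lie beyond the dust horizon toward the ice surface.
83 − 8 false = 75 true annual layers after the dust horizon.
Counting back 75 years from 2001 CE places the dust horizon in 2001 − 75 = 1926 CE.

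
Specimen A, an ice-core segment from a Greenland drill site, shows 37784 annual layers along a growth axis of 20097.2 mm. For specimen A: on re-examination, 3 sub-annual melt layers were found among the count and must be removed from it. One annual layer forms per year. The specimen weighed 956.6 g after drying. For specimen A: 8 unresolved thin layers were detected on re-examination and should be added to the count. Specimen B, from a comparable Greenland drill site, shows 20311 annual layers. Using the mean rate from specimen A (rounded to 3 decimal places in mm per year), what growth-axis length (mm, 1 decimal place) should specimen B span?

Specimen A: adjusted count: 37784 − 3 + 8 = 37789 annual layers.
A: Extension rate ≈ 20097.2 / 37789 = 0.532 mm/yr.
Length of B = 0.532 × 20311 = 10805.5 mm.

10805.5 mm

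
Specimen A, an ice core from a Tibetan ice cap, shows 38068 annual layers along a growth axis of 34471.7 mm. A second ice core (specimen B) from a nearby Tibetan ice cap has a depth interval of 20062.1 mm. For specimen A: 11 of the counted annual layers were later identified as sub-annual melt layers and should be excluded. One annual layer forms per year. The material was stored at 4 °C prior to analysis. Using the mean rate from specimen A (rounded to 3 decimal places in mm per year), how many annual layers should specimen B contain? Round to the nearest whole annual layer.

22144 annual layers

Specimen A: after corrections the count is 38068 − 11 = 38057 annual layers.
A: 34471.7 mm over 38057 years gives 34471.7 / 38057 ≈ 0.906 mm per year.
Specimen B: 20062.1 mm / 0.906 mm per year = 22143.60 years ≈ 22144 annual layers.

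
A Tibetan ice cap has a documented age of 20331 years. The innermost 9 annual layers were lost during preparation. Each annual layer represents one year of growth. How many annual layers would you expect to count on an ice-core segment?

20322 annual layers

At one annual layer per year, 20331 years correspond to 20331 annual layers.
Subtracting the 9 annual layers not captured gives 20331 − 9 = 20322 annual layers in the record.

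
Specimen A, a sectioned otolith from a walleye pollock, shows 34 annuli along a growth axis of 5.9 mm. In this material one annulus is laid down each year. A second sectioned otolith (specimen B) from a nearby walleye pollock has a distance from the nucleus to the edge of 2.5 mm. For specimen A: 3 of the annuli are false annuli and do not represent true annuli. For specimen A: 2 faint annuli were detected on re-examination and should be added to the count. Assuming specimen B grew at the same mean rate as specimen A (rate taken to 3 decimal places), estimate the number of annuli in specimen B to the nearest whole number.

14 annuli

Specimen A: after corrections the count is 34 − 3 + 2 = 33 annuli.
A: Extension rate ≈ 5.9 / 33 = 0.179 mm/yr.
B spans 2.5 / 0.179 = 13.97 years ≈ 14 annuli.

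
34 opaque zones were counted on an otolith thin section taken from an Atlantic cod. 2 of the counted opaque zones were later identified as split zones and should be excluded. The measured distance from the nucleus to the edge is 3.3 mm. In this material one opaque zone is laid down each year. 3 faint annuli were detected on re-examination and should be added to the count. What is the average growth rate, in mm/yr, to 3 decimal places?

0.094 mm/yr

After corrections the count is 34 − 2 + 3 = 35 opaque zones.
3.3 mm over 35 years gives 3.3 / 35 ≈ 0.094 mm/yr.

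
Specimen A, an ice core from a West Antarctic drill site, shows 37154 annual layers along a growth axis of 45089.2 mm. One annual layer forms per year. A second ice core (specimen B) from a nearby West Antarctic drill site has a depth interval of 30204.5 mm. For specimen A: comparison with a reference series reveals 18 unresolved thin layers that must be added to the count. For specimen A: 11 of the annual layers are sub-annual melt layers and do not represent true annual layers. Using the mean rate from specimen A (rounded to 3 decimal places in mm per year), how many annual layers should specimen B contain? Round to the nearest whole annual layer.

Specimen A: correcting the raw count gives 37154 − 11 + 18 = 37161 true annual layers.
A: Mean rate = 45089.2 mm / 37161 years ≈ 1.213 mm/yr.
For B, 30204.5 / 1.213 = 24900.66 years ≈ 24901 annual layers.

24901 annual layers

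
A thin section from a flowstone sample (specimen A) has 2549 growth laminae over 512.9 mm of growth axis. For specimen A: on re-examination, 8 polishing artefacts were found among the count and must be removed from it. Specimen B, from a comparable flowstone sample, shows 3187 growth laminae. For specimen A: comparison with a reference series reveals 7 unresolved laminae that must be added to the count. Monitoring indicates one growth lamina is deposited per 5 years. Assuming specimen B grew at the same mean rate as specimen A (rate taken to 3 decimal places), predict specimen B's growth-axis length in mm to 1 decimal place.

637.4 mm

Specimen A: adjusted count: 2549 − 8 + 7 = 2548 growth laminae.
Specimen A: at 5 years per growth lamina, 2548 × 5 = 12740 years.
A: Mean rate = 512.9 mm / 12740 years ≈ 0.040 mm per year.
Specimen B: multiplying by 5 years per growth lamina: 3187 × 5 = 15935 years. B's length ≈ 0.040 × 15935 = 637.4 mm.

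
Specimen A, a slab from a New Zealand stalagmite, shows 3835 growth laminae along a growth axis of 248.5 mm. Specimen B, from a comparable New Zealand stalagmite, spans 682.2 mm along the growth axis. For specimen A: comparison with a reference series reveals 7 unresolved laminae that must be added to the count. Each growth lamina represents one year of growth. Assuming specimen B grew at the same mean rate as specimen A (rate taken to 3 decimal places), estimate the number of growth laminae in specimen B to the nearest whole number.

Specimen A: true growth lamina count = 3835 + 7 = 3842.
A: 248.5 mm over 3842 years gives 248.5 / 3842 ≈ 0.065 mm per year.
Specimen B: 682.2 mm / 0.065 mm per year = 10495.38 years ≈ 10495 growth laminae.

10495 growth laminae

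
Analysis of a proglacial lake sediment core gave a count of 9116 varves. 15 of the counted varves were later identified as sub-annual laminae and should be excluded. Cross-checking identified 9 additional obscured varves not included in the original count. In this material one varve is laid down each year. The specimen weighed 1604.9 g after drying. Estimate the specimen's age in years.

9110 yr

True varve count = 9116 − 15 + 9 = 9110.
At one varve per year, that is 9110 years.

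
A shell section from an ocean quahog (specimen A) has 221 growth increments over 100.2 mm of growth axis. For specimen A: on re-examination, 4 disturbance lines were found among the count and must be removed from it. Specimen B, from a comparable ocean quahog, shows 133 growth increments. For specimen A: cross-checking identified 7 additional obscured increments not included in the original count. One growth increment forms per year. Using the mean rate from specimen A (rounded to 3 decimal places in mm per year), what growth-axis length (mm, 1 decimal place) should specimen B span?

Specimen A: correcting the raw count gives 221 − 4 + 7 = 224 true growth increments.
A: Extension rate ≈ 100.2 / 224 = 0.447 mm/year.
Length of B = 0.447 × 133 = 59.5 mm.

59.5 mm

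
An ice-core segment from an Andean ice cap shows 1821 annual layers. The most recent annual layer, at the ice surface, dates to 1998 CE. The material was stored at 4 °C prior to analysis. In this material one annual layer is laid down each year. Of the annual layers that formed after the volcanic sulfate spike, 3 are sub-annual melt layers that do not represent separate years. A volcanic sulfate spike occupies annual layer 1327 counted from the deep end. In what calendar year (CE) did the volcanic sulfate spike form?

1821 − 1327 = 494 annual layers lie beyond the volcanic sulfate spike toward the ice surface.
Removing the 3 false annual layers leaves 494 − 3 = 491 true annual layers beyond the volcanic sulfate spike.
The annual layer at the ice surface is 1998 CE, so the volcanic sulfate spike dates to 1998 − 491 = 1507 CE.

1507 CE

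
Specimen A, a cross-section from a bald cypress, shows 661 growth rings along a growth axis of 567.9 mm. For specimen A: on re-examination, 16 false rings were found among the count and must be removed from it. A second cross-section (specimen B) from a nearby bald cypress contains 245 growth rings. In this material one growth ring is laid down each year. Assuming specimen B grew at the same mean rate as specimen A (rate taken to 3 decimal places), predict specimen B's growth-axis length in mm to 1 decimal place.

215.6 mm

Specimen A: true growth ring count = 661 − 16 = 645.
A: Extension rate ≈ 567.9 / 645 = 0.880 mm per year.
B's length ≈ 0.880 × 245 = 215.6 mm.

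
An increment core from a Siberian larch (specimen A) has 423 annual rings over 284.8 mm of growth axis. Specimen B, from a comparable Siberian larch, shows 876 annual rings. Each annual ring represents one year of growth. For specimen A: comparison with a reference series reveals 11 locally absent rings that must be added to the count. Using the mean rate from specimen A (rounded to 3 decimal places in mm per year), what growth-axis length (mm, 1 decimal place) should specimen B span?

Specimen A: adjusted count: 423 + 11 = 434 annual rings.
A: Extension rate ≈ 284.8 / 434 = 0.656 mm per year.
Length of B = 0.656 × 876 = 574.7 mm.

574.7 mm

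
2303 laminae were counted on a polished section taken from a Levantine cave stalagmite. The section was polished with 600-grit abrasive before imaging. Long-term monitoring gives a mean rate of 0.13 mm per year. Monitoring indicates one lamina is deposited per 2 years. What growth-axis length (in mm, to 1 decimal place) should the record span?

598.8 mm

At 2 years per lamina, 2303 × 2 = 4606 years.
Length ≈ 0.13 × 4606 = 598.8 mm.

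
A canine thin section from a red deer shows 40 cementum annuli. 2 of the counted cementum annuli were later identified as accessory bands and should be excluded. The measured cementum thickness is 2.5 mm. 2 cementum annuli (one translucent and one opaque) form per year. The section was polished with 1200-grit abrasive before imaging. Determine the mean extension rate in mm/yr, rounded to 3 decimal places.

0.132 mm/yr

Adjusted count: 40 − 2 = 38 cementum annuli.
With 2 cementum annuli per year, 38 / 2 = 19 years.
2.5 mm over 19 years gives 2.5 / 19 ≈ 0.132 mm/yr.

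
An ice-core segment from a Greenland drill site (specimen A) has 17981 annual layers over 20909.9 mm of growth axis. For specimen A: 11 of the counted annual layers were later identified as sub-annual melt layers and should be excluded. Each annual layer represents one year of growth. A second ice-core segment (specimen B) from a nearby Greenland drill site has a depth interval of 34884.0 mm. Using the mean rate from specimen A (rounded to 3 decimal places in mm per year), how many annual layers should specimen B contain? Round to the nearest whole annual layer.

29969 annual layers

Specimen A: true annual layer count = 17981 − 11 = 17970.
A: Mean rate = 20909.9 mm / 17970 years ≈ 1.164 mm/yr.
Specimen B: 34884.0 mm / 1.164 mm per year = 29969.07 years ≈ 29969 annual layers.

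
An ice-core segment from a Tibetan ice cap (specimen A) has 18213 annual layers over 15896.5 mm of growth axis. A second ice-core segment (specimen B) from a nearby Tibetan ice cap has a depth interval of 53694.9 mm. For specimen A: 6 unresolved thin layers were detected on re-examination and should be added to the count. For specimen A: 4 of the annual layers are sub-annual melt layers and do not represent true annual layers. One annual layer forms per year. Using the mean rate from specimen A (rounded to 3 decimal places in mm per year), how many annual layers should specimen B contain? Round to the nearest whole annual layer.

Specimen A: correcting the raw count gives 18213 − 4 + 6 = 18215 true annual layers.
A: Extension rate ≈ 15896.5 / 18215 = 0.873 mm/year.
B spans 53694.9 / 0.873 = 61506.19 years ≈ 61506 annual layers.

61506 annual layers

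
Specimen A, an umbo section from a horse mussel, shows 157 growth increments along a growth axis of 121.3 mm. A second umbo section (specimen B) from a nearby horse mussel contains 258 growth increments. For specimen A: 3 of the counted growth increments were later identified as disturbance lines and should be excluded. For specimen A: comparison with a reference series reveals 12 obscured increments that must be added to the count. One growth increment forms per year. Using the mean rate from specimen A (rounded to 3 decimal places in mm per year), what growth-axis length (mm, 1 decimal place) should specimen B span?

188.6 mm

Specimen A: true growth increment count = 157 − 3 + 12 = 166.
A: 121.3 mm over 166 years gives 121.3 / 166 ≈ 0.731 mm/year.
B's length ≈ 0.731 × 258 = 188.6 mm.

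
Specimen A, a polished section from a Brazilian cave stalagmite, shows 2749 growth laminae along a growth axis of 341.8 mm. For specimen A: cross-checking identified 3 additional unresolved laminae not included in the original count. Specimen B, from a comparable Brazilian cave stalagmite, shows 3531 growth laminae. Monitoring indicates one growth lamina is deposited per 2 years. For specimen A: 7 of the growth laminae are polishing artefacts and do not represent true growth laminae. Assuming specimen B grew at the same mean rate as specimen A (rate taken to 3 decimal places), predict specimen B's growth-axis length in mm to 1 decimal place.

Specimen A: correcting the raw count gives 2749 − 7 + 3 = 2745 true growth laminae.
Specimen A: multiplying by 2 years per growth lamina: 2745 × 2 = 5490 years.
A: 341.8 mm over 5490 years gives 341.8 / 5490 ≈ 0.062 mm per year.
Specimen B: 3531 growth laminae at 2 years each span 3531 × 2 = 7062 years. Length of B = 0.062 × 7062 = 437.8 mm.

437.8 mm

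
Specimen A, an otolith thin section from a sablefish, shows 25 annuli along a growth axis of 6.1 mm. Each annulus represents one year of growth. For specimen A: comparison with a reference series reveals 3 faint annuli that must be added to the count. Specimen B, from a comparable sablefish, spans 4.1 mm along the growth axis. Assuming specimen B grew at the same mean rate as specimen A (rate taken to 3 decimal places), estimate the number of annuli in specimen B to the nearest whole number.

19 annuli

Specimen A: adjusted count: 25 + 3 = 28 annuli.
A: 6.1 mm over 28 years gives 6.1 / 28 ≈ 0.218 mm/year.
Specimen B: 4.1 mm / 0.218 mm per year = 18.81 years ≈ 19 annuli.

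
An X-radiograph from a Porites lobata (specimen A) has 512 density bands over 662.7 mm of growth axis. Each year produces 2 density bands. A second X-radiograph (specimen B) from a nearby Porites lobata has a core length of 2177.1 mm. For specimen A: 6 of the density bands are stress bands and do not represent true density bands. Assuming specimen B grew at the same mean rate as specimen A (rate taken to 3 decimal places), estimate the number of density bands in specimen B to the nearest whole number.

Specimen A: true density band count = 512 − 6 = 506.
Specimen A: 506 density bands at 2 per year is 506 / 2 = 253 years.
A: Mean rate = 662.7 mm / 253 years ≈ 2.619 mm per year.
For B, 2177.1 / 2.619 = 831.27 years; at 2 density bands per year that is 831.27 × 2 ≈ 1663 density bands.

1663 density bands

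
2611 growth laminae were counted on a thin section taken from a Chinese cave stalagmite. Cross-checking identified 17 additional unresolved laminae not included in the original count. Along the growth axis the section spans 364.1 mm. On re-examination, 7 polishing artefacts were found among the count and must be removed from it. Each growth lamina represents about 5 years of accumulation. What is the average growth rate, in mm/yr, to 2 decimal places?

0.03 mm/yr

Correcting the raw count gives 2611 − 7 + 17 = 2621 true growth laminae.
Multiplying by 5 years per growth lamina: 2621 × 5 = 13105 years.
Mean rate = 364.1 mm / 13105 years ≈ 0.03 mm/yr.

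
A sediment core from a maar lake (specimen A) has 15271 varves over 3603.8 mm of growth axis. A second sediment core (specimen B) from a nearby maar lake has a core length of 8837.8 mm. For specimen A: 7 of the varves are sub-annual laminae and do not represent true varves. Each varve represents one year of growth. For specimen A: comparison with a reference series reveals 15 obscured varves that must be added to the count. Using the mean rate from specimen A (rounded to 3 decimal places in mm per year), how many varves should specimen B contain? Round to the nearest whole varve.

Specimen A: adjusted count: 15271 − 7 + 15 = 15279 varves.
A: 3603.8 mm over 15279 years gives 3603.8 / 15279 ≈ 0.236 mm/yr.
Specimen B: 8837.8 mm / 0.236 mm per year = 37448.31 years ≈ 37448 varves.

37448 varves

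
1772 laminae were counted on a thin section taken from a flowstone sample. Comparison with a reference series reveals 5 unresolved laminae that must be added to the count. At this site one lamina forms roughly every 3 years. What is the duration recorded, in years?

After corrections the count is 1772 + 5 = 1777 laminae.
Multiplying by 3 years per lamina: 1777 × 3 = 5331 years.

5331 years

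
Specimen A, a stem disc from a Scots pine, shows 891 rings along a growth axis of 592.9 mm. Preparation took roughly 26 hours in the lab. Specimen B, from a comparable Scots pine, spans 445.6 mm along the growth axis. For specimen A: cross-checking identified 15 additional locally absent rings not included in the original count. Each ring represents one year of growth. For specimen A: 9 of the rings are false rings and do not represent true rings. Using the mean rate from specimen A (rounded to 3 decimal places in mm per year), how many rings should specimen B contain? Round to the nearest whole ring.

Specimen A: adjusted count: 891 − 9 + 15 = 897 rings.
A: Mean rate = 592.9 mm / 897 years ≈ 0.661 mm per year.
Specimen B: 445.6 mm / 0.661 mm per year = 674.13 years ≈ 674 rings.

674 rings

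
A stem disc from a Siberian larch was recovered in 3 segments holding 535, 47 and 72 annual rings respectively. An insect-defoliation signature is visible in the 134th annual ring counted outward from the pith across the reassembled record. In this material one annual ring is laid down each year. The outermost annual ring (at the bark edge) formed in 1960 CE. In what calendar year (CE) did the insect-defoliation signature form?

1440 CE

Total annual rings = 535 + 47 + 72 = 654.
The insect-defoliation signature sits at annual ring 134 from the pith, so 654 − 134 = 520 annual rings formed after it.
1960 − 520 = 1440 CE.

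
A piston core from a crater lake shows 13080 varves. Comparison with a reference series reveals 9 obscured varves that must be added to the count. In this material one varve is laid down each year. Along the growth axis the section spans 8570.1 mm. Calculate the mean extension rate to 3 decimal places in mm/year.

Correcting the raw count gives 13080 + 9 = 13089 true varves.
Extension rate ≈ 8570.1 / 13089 = 0.655 mm/year.

0.655 mm/year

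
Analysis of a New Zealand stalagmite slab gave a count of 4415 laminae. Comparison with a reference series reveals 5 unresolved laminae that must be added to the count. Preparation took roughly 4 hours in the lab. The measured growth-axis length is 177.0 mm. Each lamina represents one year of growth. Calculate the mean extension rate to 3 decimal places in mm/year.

0.040 mm/year

Correcting the raw count gives 4415 + 5 = 4420 true laminae.
Extension rate ≈ 177.0 / 4420 = 0.040 mm/year.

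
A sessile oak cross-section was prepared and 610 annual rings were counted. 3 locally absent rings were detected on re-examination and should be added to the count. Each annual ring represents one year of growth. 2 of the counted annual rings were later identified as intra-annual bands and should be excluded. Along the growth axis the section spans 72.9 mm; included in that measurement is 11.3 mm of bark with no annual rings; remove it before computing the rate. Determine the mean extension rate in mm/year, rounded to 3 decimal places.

0.101 mm/year

Adjusted count: 610 − 2 + 3 = 611 annual rings.
The growth record spans 72.9 − 11.3 = 61.6 mm.
61.6 mm over 611 years gives 61.6 / 611 ≈ 0.101 mm/year.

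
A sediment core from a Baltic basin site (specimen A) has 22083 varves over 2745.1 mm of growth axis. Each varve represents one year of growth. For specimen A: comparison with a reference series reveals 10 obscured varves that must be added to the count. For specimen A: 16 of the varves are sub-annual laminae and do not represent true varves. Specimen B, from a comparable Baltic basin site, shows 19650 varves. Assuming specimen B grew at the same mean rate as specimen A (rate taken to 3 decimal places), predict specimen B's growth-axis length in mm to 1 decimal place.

Specimen A: adjusted count: 22083 − 16 + 10 = 22077 varves.
A: Mean rate = 2745.1 mm / 22077 years ≈ 0.124 mm per year.
For B, 0.124 mm/year × 19650 years = 2436.6 mm.

2436.6 mm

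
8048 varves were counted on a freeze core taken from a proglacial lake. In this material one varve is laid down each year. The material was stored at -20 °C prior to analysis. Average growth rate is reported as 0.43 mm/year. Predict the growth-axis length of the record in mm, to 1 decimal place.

3460.6 mm

The record spans 8048 years at 0.43 mm per year.
8048 years at 0.43 mm/year gives 0.43 × 8048 = 3460.6 mm.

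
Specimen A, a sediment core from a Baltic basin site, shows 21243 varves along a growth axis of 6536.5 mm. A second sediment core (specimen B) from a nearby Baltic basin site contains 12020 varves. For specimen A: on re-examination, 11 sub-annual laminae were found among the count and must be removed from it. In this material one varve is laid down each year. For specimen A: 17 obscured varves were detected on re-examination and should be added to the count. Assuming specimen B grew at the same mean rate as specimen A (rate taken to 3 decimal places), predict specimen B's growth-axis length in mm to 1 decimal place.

3702.2 mm

Specimen A: after corrections the count is 21243 − 11 + 17 = 21249 varves.
A: Mean rate = 6536.5 mm / 21249 years ≈ 0.308 mm/year.
Length of B = 0.308 × 12020 = 3702.2 mm.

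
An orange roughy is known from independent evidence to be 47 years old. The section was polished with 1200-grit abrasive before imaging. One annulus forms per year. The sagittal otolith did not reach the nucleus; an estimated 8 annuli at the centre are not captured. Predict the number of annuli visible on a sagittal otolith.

39 annuli

Expected annuli over 47 years: 47.
Subtracting the 8 annuli not captured gives 47 − 8 = 39 annuli in the record.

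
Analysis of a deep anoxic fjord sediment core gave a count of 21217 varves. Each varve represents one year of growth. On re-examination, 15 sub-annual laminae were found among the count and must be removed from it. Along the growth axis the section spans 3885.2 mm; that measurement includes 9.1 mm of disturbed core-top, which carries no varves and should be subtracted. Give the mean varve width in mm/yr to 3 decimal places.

True varve count = 21217 − 15 = 21202.
Removing the 9.1 mm offcut leaves 3885.2 − 9.1 = 3876.1 mm.
Extension rate ≈ 3876.1 / 21202 = 0.183 mm/yr.

0.183 mm/yr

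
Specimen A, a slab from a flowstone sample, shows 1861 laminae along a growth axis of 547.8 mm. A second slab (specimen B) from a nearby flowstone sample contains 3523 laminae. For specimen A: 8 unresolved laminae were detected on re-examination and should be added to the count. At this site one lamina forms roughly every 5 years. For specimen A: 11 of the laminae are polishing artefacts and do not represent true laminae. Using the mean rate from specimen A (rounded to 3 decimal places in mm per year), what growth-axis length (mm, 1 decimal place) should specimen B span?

1039.3 mm

Specimen A: correcting the raw count gives 1861 − 11 + 8 = 1858 true laminae.
Specimen A: at 5 years per lamina, 1858 × 5 = 9290 years.
A: Extension rate ≈ 547.8 / 9290 = 0.059 mm/yr.
Specimen B: at 5 years per lamina, 3523 × 5 = 17615 years. Length of B = 0.059 × 17615 = 1039.3 mm.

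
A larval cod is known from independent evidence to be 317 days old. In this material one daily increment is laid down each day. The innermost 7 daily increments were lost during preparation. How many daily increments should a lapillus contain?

One daily increment per day gives 317 daily increments over 317 days.
317 − 7 missed = 310 daily increments expected in the prepared section.

310 daily increments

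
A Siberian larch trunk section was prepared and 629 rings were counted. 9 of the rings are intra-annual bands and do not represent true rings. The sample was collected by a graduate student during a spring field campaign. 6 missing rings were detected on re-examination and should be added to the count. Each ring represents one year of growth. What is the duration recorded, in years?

Correcting the raw count gives 629 − 9 + 6 = 626 true rings.
With a one-to-one ring periodicity this is 626 years.

626 yr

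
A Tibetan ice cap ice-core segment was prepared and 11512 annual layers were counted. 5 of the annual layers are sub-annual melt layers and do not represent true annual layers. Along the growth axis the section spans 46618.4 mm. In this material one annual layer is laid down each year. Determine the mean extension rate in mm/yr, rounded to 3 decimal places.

4.051 mm/yr

Correcting the raw count gives 11512 − 5 = 11507 true annual layers.
Mean rate = 46618.4 mm / 11507 years ≈ 4.051 mm/yr.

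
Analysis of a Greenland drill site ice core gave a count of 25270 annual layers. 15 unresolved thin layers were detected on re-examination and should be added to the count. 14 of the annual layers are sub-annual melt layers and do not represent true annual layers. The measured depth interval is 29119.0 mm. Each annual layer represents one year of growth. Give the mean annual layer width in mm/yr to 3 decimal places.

1.152 mm/yr

True annual layer count = 25270 − 14 + 15 = 25271.
Mean rate = 29119.0 mm / 25271 years ≈ 1.152 mm/yr.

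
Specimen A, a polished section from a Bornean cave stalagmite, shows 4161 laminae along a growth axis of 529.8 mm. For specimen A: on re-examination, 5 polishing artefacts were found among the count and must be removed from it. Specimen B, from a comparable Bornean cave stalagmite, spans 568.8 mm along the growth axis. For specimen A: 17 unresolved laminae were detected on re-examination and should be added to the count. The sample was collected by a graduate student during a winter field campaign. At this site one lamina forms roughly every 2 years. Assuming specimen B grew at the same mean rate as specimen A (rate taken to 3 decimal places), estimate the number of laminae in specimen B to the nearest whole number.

4514 laminae

Specimen A: after corrections the count is 4161 − 5 + 17 = 4173 laminae.
Specimen A: at 2 years per lamina, 4173 × 2 = 8346 years.
A: Extension rate ≈ 529.8 / 8346 = 0.063 mm/year.
Specimen B: 568.8 mm / 0.063 mm per year = 9028.57 years; at 2 years per lamina that is 9028.57 / 2 ≈ 4514 laminae.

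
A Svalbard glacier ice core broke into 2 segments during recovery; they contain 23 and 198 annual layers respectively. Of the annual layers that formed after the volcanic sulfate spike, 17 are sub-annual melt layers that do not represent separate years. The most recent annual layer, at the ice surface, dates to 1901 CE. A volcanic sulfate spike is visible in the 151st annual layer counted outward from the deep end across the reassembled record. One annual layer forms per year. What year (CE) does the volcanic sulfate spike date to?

Total annual layers = 23 + 198 = 221.
Between annual layer 151 and the ice surface there are 221 − 151 = 70 annual layers.
Excluding 17 false annual layers: 70 − 17 = 53.
1901 − 53 = 1848 CE.

1848 CE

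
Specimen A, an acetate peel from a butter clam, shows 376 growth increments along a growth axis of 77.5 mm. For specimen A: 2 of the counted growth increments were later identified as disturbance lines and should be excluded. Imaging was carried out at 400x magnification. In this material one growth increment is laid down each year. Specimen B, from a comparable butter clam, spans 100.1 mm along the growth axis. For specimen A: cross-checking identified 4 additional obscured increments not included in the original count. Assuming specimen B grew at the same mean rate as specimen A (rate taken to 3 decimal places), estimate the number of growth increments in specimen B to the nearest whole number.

Specimen A: correcting the raw count gives 376 − 2 + 4 = 378 true growth increments.
A: 77.5 mm over 378 years gives 77.5 / 378 ≈ 0.205 mm/year.
Specimen B: 100.1 mm / 0.205 mm per year = 488.29 years ≈ 488 growth increments.

488 growth increments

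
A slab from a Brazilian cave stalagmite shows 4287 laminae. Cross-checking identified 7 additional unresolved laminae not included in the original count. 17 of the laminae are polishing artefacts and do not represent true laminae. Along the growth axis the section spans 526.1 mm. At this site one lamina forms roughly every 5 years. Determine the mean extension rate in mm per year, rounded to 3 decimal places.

Correcting the raw count gives 4287 − 17 + 7 = 4277 true laminae.
At 5 years per lamina, 4277 × 5 = 21385 years.
Mean rate = 526.1 mm / 21385 years ≈ 0.025 mm per year.

0.025 mm per year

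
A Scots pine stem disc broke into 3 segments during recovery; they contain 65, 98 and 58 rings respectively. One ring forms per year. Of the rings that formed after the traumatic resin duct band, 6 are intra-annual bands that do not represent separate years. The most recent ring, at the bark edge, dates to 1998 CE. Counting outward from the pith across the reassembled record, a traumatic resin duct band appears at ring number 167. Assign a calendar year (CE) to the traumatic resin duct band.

Total rings = 65 + 98 + 58 = 221.
Between ring 167 and the bark edge there are 221 − 167 = 54 rings.
Excluding 6 false rings: 54 − 6 = 48.
1998 − 48 = 1950 CE.

1950 CE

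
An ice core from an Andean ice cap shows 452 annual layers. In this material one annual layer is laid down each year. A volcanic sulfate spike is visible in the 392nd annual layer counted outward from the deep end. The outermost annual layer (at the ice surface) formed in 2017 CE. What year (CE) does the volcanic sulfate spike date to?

452 − 392 = 60 annual layers lie beyond the volcanic sulfate spike toward the ice surface.
The annual layer at the ice surface is 2017 CE, so the volcanic sulfate spike dates to 2017 − 60 = 1957 CE.

1957 CE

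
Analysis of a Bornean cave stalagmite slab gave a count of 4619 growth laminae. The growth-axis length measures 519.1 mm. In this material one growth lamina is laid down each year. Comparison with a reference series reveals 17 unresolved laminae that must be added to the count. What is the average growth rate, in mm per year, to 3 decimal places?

Correcting the raw count gives 4619 + 17 = 4636 true growth laminae.
Extension rate ≈ 519.1 / 4636 = 0.112 mm per year.

0.112 mm per year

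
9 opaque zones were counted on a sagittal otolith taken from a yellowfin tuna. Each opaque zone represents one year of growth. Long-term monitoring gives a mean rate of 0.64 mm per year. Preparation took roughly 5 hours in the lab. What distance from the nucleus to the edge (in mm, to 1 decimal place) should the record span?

5.8 mm

The record spans 9 years at 0.64 mm per year.
Length ≈ 0.64 × 9 = 5.8 mm.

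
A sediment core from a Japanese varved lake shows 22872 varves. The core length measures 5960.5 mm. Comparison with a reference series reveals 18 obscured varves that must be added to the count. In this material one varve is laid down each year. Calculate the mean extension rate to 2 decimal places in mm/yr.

0.26 mm/yr

After corrections the count is 22872 + 18 = 22890 varves.
Extension rate ≈ 5960.5 / 22890 = 0.26 mm/yr.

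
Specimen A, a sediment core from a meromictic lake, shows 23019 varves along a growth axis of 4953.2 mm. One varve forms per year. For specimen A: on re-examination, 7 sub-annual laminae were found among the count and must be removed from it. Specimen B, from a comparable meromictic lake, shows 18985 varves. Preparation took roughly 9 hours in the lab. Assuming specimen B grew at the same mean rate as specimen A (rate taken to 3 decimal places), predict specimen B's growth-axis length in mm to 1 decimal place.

Specimen A: correcting the raw count gives 23019 − 7 = 23012 true varves.
A: Mean rate = 4953.2 mm / 23012 years ≈ 0.215 mm/yr.
B's length ≈ 0.215 × 18985 = 4081.8 mm.

4081.8 mm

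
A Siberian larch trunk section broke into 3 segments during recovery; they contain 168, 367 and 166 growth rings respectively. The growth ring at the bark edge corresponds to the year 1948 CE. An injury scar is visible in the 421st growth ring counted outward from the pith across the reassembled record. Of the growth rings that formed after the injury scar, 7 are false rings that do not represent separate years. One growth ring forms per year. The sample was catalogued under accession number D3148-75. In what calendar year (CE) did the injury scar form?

1675 CE

Total growth rings = 168 + 367 + 166 = 701.
Between growth ring 421 and the bark edge there are 701 − 421 = 280 growth rings.
280 − 7 false = 273 true growth rings after the injury scar.
Counting back 273 years from 1948 CE places the injury scar in 1948 − 273 = 1675 CE.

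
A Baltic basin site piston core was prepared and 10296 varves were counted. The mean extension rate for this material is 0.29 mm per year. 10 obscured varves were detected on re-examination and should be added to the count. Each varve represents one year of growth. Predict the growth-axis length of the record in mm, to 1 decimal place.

2988.7 mm

True varve count = 10296 + 10 = 10306.
Length ≈ 0.29 × 10306 = 2988.7 mm.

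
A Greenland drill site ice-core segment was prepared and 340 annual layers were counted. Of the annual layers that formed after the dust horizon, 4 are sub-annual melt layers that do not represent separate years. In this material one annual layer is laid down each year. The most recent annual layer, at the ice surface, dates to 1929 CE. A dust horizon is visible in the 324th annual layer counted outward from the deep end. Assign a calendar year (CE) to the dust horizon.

1917 CE

340 − 324 = 16 annual layers lie beyond the dust horizon toward the ice surface.
16 − 4 false = 12 true annual layers after the dust horizon.
1929 − 12 = 1917 CE.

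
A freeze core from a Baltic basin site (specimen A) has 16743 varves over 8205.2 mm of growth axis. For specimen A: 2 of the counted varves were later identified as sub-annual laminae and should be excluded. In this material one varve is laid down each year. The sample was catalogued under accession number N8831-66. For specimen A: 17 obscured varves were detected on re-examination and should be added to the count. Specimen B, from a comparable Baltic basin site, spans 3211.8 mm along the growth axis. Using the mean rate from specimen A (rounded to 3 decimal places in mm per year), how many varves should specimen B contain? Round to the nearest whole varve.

Specimen A: adjusted count: 16743 − 2 + 17 = 16758 varves.
A: Mean rate = 8205.2 mm / 16758 years ≈ 0.490 mm/year.
For B, 3211.8 / 0.490 = 6554.69 years ≈ 6555 varves.

6555 varves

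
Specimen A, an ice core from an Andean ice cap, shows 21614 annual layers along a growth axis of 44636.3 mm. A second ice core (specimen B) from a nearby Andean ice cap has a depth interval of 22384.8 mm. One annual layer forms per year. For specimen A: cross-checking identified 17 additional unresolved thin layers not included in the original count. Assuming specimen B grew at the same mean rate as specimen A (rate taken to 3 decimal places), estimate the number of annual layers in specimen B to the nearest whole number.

Specimen A: true annual layer count = 21614 + 17 = 21631.
A: 44636.3 mm over 21631 years gives 44636.3 / 21631 ≈ 2.064 mm per year.
Specimen B: 22384.8 mm / 2.064 mm per year = 10845.35 years ≈ 10845 annual layers.

10845 annual layers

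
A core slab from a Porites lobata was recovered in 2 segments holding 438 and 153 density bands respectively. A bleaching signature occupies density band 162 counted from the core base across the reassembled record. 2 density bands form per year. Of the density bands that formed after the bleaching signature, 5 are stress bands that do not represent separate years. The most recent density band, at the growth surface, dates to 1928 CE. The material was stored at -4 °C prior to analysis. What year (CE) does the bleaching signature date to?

Total density bands = 438 + 153 = 591.
591 − 162 = 429 density bands lie beyond the bleaching signature toward the growth surface.
429 − 5 false = 424 true density bands after the bleaching signature.
424 density bands at 2 per year is 424 / 2 = 212 years.
Counting back 212 years from 1928 CE places the bleaching signature in 1928 − 212 = 1716 CE.

1716 CE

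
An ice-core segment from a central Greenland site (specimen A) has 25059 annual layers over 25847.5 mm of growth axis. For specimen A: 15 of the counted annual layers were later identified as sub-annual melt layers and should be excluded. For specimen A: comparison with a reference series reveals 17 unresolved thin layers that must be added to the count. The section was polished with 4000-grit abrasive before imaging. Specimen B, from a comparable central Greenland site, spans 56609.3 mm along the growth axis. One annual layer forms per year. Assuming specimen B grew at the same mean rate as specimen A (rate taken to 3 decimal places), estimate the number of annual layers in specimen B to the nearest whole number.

Specimen A: true annual layer count = 25059 − 15 + 17 = 25061.
A: 25847.5 mm over 25061 years gives 25847.5 / 25061 ≈ 1.031 mm/year.
Specimen B: 56609.3 mm / 1.031 mm per year = 54907.18 years ≈ 54907 annual layers.

54907 annual layers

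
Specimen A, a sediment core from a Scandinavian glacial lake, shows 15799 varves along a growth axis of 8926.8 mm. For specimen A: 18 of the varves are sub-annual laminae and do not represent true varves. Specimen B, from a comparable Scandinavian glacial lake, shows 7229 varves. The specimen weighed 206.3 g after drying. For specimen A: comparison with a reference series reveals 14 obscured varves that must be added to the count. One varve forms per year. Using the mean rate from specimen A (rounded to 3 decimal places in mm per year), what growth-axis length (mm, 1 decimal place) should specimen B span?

Specimen A: adjusted count: 15799 − 18 + 14 = 15795 varves.
A: 8926.8 mm over 15795 years gives 8926.8 / 15795 ≈ 0.565 mm/yr.
B's length ≈ 0.565 × 7229 = 4084.4 mm.

4084.4 mm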